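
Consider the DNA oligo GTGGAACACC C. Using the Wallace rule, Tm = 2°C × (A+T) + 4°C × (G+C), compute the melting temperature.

Base counts: C=4, A=3, T=1, G=3
AT pairs contribute 4, GC pairs contribute 7.
Tm = 4·7 + 2·4 = 28 + 8 = 36°C

36°C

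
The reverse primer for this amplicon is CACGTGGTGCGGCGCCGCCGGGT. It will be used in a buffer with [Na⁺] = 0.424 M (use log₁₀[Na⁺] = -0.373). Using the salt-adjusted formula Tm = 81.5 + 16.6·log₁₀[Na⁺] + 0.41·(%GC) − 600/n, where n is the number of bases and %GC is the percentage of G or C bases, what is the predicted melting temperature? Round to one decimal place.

83.1°C

Length n = 23. Scanning the sequence gives G=11, C=8, T=3, A=1.
G+C = 19, so %GC = 19/23 × 100 = 82.609%
Salt term: 16.6 × (-0.373) = -6.192
GC term: 0.41 × 82.609 = 33.87; length term: −600/23 = −26.087
Tm = 81.5 + (-6.192) + 33.87 − 26.087 = 83.091 → 83.1°C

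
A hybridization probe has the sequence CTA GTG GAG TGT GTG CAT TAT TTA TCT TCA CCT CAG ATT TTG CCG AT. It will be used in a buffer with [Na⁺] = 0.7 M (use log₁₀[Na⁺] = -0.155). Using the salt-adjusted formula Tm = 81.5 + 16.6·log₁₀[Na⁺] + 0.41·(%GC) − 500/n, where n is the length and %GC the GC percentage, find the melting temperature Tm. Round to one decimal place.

Length n = 47. G=10, A=9, C=9, T=19
G+C = 19, so %GC = 19/47 × 100 = 40.426%
Salt term: 16.6 × (-0.155) = -2.573
GC term: 0.41 × 40.426 = 16.575; length term: −500/47 = −10.638
Tm = 81.5 + (-2.573) + 16.575 − 10.638 = 84.864 → 84.9°C

84.9°C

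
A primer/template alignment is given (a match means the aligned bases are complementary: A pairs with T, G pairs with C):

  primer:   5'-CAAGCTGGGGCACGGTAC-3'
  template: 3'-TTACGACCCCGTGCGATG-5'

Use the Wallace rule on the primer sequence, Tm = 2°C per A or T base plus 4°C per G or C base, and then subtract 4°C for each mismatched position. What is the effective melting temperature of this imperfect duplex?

48°C

Primer base counts: A=4, T=2, G=7, C=5 → A+T=6, G+C=12
Perfect-match Tm = 2(6) + 4(12) = 12 + 48 = 60°C
Mismatches (positions where the bases are not complementary): 3 (at positions 1, 3, 15)
Effective Tm = 60 − 3×4 = 60 − 12 = 48°C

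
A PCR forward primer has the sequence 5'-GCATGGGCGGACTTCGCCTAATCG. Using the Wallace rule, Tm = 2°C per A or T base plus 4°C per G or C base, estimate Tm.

Base counts: A=4, C=7, G=8, T=5
AT pairs contribute 9, GC pairs contribute 15.
Tm = 2×9 + 4×15 = 78°C

78°C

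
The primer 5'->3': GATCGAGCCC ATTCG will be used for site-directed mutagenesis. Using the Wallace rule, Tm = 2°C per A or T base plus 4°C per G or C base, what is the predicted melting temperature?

48°C

C=5, G=4, T=3, A=3
AT pairs contribute 6, GC pairs contribute 9.
Tm = 4·9 + 2·6 = 36 + 12 = 48°C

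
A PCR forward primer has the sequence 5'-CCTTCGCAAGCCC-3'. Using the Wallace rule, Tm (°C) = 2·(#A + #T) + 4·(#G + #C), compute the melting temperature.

44°C

Counting bases: G=2, C=7, T=2, A=2
So N_AT = 4 and N_GC = 9.
Tm = 2(4) + 4(9) = 8 + 36 = 44°C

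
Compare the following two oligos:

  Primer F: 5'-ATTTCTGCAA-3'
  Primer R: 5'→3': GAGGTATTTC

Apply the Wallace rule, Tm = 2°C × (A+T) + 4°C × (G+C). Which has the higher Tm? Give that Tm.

Primer F: A+T=7, G+C=3 → Tm = 2(7)+4(3) = 26°C
Primer R: A+T=6, G+C=4 → Tm = 2(6)+4(4) = 28°C
26°C vs 28°C → primer R is higher.

Primer R, 28°C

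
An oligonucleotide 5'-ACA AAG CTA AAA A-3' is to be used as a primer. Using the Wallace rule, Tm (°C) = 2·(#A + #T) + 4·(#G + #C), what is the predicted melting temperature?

Scanning the sequence gives A=9, G=1, C=2, T=1.
So N_AT = 10 and N_GC = 3.
Tm = 4·3 + 2·10 = 12 + 20 = 32°C

32°C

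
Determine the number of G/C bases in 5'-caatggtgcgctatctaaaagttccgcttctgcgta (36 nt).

Scanning the sequence gives T=11, G=8, A=8, C=9.
G+C = 8 + 9 = 17

17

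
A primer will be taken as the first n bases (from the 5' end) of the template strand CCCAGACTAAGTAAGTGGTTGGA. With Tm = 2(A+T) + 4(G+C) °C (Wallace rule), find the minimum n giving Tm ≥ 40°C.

First 13 bases: CCCAGACTAAGTA → Tm = 38°C (< 40°C)
First 14 bases: CCCAGACTAAGTAA → Tm = 40°C (≥ 40°C)
Since every base adds ≥2°C, Tm only increases with n, so the threshold is first crossed at n = 14.

n = 14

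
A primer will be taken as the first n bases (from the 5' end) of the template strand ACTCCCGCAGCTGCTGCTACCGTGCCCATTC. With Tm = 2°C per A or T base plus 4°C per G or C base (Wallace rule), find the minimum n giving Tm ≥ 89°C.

First 26 bases: ACTCCCGCAGCTGCTGCTACCGTGCC → Tm = 88°C (< 89°C)
First 27 bases: ACTCCCGCAGCTGCTGCTACCGTGCCC → Tm = 92°C (≥ 89°C)
Since every base adds ≥2°C, Tm only increases with n, so the threshold is first crossed at n = 27.

n = 27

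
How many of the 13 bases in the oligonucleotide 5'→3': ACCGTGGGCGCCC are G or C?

Counting bases: T=1, G=5, A=1, C=6
G+C = 5 + 6 = 11

11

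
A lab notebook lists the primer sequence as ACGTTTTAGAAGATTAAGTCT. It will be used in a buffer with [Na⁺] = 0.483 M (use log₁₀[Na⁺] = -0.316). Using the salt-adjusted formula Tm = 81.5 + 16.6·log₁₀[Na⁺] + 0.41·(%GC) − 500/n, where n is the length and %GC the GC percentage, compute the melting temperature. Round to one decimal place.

Length n = 21. Base counts: C=2, T=8, A=7, G=4
G+C = 6, so %GC = 6/21 × 100 = 28.571%
Salt term: 16.6 × (-0.316) = -5.246
GC term: 0.41 × 28.571 = 11.714; length term: −500/21 = −23.81
Tm = 81.5 + (-5.246) + 11.714 − 23.81 = 64.158 → 64.2°C

64.2°C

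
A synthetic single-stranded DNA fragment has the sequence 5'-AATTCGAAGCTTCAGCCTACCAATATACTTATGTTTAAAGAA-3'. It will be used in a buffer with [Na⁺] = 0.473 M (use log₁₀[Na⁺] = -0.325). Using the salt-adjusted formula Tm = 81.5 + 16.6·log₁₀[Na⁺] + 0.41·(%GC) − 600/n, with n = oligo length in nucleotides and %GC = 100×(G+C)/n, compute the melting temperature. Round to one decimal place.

Length n = 42. T=13, C=8, A=16, G=5
G+C = 13, so %GC = 13/42 × 100 = 30.952%
Salt term: 16.6 × (-0.325) = -5.395
GC term: 0.41 × 30.952 = 12.69; length term: −600/42 = −14.286
Tm = 81.5 + (-5.395) + 12.69 − 14.286 = 74.509 → 74.5°C

74.5°C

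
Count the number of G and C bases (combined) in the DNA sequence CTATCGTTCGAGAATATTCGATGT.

9

Counting bases: G=5, T=9, C=4, A=6
Total G or C: 5 + 4 = 9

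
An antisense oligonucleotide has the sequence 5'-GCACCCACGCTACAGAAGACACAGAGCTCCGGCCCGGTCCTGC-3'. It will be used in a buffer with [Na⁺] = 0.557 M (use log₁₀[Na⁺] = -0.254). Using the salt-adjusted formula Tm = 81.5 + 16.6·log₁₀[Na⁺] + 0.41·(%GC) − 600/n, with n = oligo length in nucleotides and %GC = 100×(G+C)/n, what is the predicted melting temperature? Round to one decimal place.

91.0°C

Length n = 43. A=10, T=4, G=11, C=18
G+C = 29, so %GC = 29/43 × 100 = 67.442%
Salt term: 16.6 × (-0.254) = -4.216
GC term: 0.41 × 67.442 = 27.651; length term: −600/43 = −13.953
Tm = 81.5 + (-4.216) + 27.651 − 13.953 = 90.982 → 91.0°C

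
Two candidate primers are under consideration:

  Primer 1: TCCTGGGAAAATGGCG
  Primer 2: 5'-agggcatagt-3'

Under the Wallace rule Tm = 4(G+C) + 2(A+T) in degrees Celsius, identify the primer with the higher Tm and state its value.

Primer 1, 50°C

Primer 1: A+T=7, G+C=9 → Tm = 2(7)+4(9) = 50°C
Primer 2: A+T=5, G+C=5 → Tm = 2(5)+4(5) = 30°C
50°C vs 30°C → primer 1 is higher.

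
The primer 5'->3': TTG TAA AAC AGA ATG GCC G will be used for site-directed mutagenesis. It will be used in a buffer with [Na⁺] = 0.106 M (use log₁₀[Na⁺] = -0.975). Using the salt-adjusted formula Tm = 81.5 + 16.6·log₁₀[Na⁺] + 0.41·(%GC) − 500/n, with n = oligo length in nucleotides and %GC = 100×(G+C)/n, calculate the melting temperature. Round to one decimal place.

56.3°C

Length n = 19. Scanning the sequence gives C=3, T=4, G=5, A=7.
G+C = 8, so %GC = 8/19 × 100 = 42.105%
Salt term: 16.6 × (-0.975) = -16.185
GC term: 0.41 × 42.105 = 17.263; length term: −500/19 = −26.316
Tm = 81.5 + (-16.185) + 17.263 − 26.316 = 56.262 → 56.3°C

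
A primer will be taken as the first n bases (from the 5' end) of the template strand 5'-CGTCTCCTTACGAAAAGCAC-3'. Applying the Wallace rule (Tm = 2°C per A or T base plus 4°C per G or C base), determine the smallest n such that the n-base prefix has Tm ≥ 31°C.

First 10 bases: CGTCTCCTTA → Tm = 30°C (< 31°C)
First 11 bases: CGTCTCCTTAC → Tm = 34°C (≥ 31°C)
Each additional base adds 2°C (A/T) or 4°C (G/C), so Tm is non-decreasing in n; n = 11 is the first length to reach 31°C.

n = 11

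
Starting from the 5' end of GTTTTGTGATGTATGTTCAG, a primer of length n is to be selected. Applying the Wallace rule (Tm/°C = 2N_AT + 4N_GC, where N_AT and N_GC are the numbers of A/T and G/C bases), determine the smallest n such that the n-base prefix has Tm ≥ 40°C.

n = 15

First 14 bases: GTTTTGTGATGTAT → Tm = 36°C (< 40°C)
First 15 bases: GTTTTGTGATGTATG → Tm = 40°C (≥ 40°C)
Each additional base adds 2°C (A/T) or 4°C (G/C), so Tm is non-decreasing in n; n = 15 is the first length to reach 40°C.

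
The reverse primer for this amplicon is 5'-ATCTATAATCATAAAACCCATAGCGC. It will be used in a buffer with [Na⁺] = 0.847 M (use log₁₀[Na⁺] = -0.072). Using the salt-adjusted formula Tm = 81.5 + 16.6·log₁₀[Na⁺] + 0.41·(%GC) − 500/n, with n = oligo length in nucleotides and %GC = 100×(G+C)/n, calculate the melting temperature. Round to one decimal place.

Length n = 26. G=2, T=6, A=11, C=7
G+C = 9, so %GC = 9/26 × 100 = 34.615%
Salt term: 16.6 × (-0.072) = -1.195
GC term: 0.41 × 34.615 = 14.192; length term: −500/26 = −19.231
Tm = 81.5 + (-1.195) + 14.192 − 19.231 = 75.266 → 75.3°C

75.3°C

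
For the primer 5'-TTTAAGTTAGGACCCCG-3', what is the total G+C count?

8

Scanning the sequence gives G=4, A=4, T=5, C=4.
G+C = 4 + 4 = 8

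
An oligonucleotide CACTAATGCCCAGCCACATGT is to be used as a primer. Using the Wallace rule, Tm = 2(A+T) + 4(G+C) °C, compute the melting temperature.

Base counts: G=3, T=4, C=8, A=6
A+T = 10, G+C = 11
Tm = 2(10) + 4(11) = 20 + 44 = 64°C

64°C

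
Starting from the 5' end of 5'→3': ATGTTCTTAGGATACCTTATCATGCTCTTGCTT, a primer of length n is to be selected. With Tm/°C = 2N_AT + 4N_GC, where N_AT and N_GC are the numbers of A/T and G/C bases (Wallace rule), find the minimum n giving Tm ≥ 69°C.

n = 26

First 25 bases: ATGTTCTTAGGATACCTTATCATGC → Tm = 68°C (< 69°C)
First 26 bases: ATGTTCTTAGGATACCTTATCATGCT → Tm = 70°C (≥ 69°C)
Each additional base adds 2°C (A/T) or 4°C (G/C), so Tm is non-decreasing in n; n = 26 is the first length to reach 69°C.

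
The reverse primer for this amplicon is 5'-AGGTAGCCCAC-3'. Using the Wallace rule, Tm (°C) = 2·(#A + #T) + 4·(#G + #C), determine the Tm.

A=3, T=1, C=4, G=3
So N_AT = 4 and N_GC = 7.
Tm = 2×4 + 4×7 = 36°C

36°C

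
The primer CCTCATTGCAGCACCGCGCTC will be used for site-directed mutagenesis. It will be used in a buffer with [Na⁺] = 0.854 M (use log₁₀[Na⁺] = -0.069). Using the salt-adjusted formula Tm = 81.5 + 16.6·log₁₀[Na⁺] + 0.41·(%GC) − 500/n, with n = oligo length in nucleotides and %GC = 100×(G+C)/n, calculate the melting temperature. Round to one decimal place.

83.9°C

Length n = 21. Counting bases: G=4, A=3, T=4, C=10
G+C = 14, so %GC = 14/21 × 100 = 66.667%
Salt term: 16.6 × (-0.069) = -1.145
GC term: 0.41 × 66.667 = 27.333; length term: −500/21 = −23.81
Tm = 81.5 + (-1.145) + 27.333 − 23.81 = 83.878 → 83.9°C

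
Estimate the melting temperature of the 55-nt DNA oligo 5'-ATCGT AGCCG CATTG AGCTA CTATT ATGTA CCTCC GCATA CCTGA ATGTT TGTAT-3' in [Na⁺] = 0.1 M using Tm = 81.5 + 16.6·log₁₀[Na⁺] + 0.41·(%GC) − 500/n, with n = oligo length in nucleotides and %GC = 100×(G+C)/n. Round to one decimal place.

Length n = 55. T=19, C=13, A=13, G=10
G+C = 23, so %GC = 23/55 × 100 = 41.818%
Salt term: 16.6 × (-1) = -16.6
GC term: 0.41 × 41.818 = 17.145; length term: −500/55 = −9.091
Tm = 81.5 + (-16.6) + 17.145 − 9.091 = 72.954 → 73.0°C

73.0°C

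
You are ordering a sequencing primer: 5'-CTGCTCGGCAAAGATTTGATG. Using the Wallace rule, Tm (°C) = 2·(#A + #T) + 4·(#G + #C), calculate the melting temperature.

62°C

Counting bases: A=5, T=6, C=4, G=6
A+T = 11, G+C = 10
Tm = 2(11) + 4(10) = 22 + 40 = 62°C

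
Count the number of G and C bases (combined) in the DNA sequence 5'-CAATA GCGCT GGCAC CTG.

11

Counting bases: C=6, A=4, G=5, T=3
G+C = 5 + 6 = 11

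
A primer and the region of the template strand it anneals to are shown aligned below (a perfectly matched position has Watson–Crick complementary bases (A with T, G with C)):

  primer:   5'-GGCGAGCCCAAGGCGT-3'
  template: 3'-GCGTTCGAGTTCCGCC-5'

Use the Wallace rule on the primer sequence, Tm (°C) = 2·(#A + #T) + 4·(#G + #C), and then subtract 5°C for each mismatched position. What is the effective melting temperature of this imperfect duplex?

36°C

Primer base counts: A=3, T=1, G=7, C=5 → A+T=4, G+C=12
Perfect-match Tm = 2(4) + 4(12) = 8 + 48 = 56°C
Mismatches (positions where the bases are not complementary): 4 (at positions 1, 4, 8, 16)
Effective Tm = 56 − 4×5 = 56 − 20 = 36°C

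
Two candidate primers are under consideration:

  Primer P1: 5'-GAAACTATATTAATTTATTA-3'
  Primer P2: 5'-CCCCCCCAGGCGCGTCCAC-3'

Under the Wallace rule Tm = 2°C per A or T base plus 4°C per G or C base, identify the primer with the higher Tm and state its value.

Primer P2, 70°C

Primer P1: A+T=18, G+C=2 → Tm = 2(18)+4(2) = 44°C
Primer P2: A+T=3, G+C=16 → Tm = 2(3)+4(16) = 70°C
44°C vs 70°C → primer P2 is higher.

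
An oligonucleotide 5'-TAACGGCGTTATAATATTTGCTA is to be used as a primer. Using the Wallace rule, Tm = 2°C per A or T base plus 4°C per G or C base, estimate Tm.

Base counts: T=9, C=3, G=4, A=7
So N_AT = 16 and N_GC = 7.
Tm = 4·7 + 2·16 = 28 + 32 = 60°C

60°C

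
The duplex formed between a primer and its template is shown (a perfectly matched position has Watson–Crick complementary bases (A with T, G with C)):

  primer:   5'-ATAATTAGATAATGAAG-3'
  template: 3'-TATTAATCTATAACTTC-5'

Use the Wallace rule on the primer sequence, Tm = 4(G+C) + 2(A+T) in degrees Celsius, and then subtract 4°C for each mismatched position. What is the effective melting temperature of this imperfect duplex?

36°C

Primer base counts: A=9, T=5, G=3, C=0 → A+T=14, G+C=3
Perfect-match Tm = 2(14) + 4(3) = 28 + 12 = 40°C
Mismatches (positions where the bases are not complementary): 1 (at position 12)
Effective Tm = 40 − 1×4 = 40 − 4 = 36°C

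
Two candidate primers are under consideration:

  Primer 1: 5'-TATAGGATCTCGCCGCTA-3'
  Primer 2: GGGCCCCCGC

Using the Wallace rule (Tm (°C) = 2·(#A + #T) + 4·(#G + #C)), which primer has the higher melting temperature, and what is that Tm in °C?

Primer 1: A+T=9, G+C=9 → Tm = 2(9)+4(9) = 54°C
Primer 2: A+T=0, G+C=10 → Tm = 2(0)+4(10) = 40°C
54°C vs 40°C → primer 1 is higher.

Primer 1, 54°C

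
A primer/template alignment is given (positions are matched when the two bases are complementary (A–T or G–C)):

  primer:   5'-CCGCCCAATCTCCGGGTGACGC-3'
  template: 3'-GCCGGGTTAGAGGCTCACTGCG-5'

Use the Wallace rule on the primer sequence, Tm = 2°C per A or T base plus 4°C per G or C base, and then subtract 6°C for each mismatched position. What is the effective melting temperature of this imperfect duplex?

Primer base counts: A=3, T=3, G=6, C=10 → A+T=6, G+C=16
Perfect-match Tm = 2(6) + 4(16) = 12 + 64 = 76°C
Mismatches (positions where the bases are not complementary): 2 (at positions 2, 15)
Effective Tm = 76 − 2×6 = 76 − 12 = 64°C

64°C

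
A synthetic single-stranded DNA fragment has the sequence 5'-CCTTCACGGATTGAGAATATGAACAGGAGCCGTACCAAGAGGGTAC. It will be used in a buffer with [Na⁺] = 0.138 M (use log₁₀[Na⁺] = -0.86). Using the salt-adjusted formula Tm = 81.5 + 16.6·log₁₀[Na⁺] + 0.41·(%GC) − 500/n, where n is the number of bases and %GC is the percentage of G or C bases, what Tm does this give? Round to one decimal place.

76.9°C

Length n = 46. Base counts: G=13, C=10, A=15, T=8
G+C = 23, so %GC = 23/46 × 100 = 50%
Salt term: 16.6 × (-0.86) = -14.276
GC term: 0.41 × 50 = 20.5; length term: −500/46 = −10.87
Tm = 81.5 + (-14.276) + 20.5 − 10.87 = 76.854 → 76.9°C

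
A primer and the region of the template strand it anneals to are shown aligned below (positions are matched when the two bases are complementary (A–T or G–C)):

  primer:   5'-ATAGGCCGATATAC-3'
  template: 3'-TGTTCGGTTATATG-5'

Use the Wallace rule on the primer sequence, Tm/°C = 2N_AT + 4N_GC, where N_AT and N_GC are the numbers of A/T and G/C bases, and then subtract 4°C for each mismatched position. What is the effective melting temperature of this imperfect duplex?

28°C

Primer base counts: A=5, T=3, G=3, C=3 → A+T=8, G+C=6
Perfect-match Tm = 2(8) + 4(6) = 16 + 24 = 40°C
Mismatches (positions where the bases are not complementary): 3 (at positions 2, 4, 8)
Effective Tm = 40 − 3×4 = 40 − 12 = 28°C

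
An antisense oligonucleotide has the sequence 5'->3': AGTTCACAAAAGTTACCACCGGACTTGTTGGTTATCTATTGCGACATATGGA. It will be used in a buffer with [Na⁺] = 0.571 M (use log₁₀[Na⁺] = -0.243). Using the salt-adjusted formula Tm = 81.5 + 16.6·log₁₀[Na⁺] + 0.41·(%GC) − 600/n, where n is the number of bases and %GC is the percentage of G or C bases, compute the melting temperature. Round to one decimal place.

Length n = 52. Scanning the sequence gives T=16, A=15, C=10, G=11.
G+C = 21, so %GC = 21/52 × 100 = 40.385%
Salt term: 16.6 × (-0.243) = -4.034
GC term: 0.41 × 40.385 = 16.558; length term: −600/52 = −11.538
Tm = 81.5 + (-4.034) + 16.558 − 11.538 = 82.486 → 82.5°C

82.5°C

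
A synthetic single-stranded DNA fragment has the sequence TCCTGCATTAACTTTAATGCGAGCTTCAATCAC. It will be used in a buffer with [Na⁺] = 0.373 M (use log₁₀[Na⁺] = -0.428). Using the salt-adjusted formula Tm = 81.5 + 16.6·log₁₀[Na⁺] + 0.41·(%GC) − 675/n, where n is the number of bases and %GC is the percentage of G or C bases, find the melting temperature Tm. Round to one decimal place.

Length n = 33. Base counts: G=4, C=9, T=11, A=9
G+C = 13, so %GC = 13/33 × 100 = 39.394%
Salt term: 16.6 × (-0.428) = -7.105
GC term: 0.41 × 39.394 = 16.152; length term: −675/33 = −20.455
Tm = 81.5 + (-7.105) + 16.152 − 20.455 = 70.092 → 70.1°C

70.1°C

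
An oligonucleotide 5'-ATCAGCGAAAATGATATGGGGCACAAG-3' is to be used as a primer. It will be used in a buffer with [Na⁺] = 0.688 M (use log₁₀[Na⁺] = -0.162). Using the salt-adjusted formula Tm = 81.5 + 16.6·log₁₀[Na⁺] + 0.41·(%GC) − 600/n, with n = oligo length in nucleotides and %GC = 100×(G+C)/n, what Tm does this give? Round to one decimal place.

Length n = 27. T=4, C=4, G=8, A=11
G+C = 12, so %GC = 12/27 × 100 = 44.444%
Salt term: 16.6 × (-0.162) = -2.689
GC term: 0.41 × 44.444 = 18.222; length term: −600/27 = −22.222
Tm = 81.5 + (-2.689) + 18.222 − 22.222 = 74.811 → 74.8°C

74.8°C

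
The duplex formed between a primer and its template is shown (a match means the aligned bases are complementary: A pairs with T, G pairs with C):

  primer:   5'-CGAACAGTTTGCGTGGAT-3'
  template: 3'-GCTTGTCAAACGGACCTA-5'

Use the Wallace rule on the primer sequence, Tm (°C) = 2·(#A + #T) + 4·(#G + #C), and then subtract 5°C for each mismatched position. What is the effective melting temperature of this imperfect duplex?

Primer base counts: A=4, T=5, G=6, C=3 → A+T=9, G+C=9
Perfect-match Tm = 2(9) + 4(9) = 18 + 36 = 54°C
Mismatches (positions where the bases are not complementary): 1 (at position 13)
Effective Tm = 54 − 1×5 = 54 − 5 = 49°C

49°C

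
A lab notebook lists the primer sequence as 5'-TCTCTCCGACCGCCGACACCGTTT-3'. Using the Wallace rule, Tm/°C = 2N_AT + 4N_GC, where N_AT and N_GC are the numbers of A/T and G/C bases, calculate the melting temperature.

Scanning the sequence gives T=6, C=11, G=4, A=3.
A+T = 9, G+C = 15
Tm = 2×9 + 4×15 = 78°C

78°C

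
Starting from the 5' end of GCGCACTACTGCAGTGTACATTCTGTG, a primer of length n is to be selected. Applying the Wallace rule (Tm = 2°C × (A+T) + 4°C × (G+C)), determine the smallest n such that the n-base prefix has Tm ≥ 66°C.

n = 22

First 21 bases: GCGCACTACTGCAGTGTACAT → Tm = 64°C (< 66°C)
First 22 bases: GCGCACTACTGCAGTGTACATT → Tm = 66°C (≥ 66°C)
Each additional base adds 2°C (A/T) or 4°C (G/C), so Tm is non-decreasing in n; n = 22 is the first length to reach 66°C.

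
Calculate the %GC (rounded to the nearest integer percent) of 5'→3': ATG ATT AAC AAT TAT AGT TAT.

Counting bases: G=2, A=9, T=9, C=1
G+C = 2 + 1 = 3 out of 21 bases
%GC = 3/21 × 100 = 14.29% ≈ 14%

14%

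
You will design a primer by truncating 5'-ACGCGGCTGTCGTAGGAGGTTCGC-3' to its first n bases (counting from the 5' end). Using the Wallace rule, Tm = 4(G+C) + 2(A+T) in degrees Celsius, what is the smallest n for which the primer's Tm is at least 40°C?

n = 12

First 11 bases: ACGCGGCTGTC → Tm = 38°C (< 40°C)
First 12 bases: ACGCGGCTGTCG → Tm = 42°C (≥ 40°C)
Each additional base adds 2°C (A/T) or 4°C (G/C), so Tm is non-decreasing in n; n = 12 is the first length to reach 40°C.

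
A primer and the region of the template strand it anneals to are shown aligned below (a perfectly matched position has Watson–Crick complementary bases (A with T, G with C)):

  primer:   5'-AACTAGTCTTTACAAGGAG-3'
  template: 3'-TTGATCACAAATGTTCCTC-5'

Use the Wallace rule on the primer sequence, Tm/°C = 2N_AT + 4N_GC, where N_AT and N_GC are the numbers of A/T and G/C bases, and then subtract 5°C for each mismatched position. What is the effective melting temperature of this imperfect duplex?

Primer base counts: A=7, T=5, G=4, C=3 → A+T=12, G+C=7
Perfect-match Tm = 2(12) + 4(7) = 24 + 28 = 52°C
Mismatches (positions where the bases are not complementary): 1 (at position 8)
Effective Tm = 52 − 1×5 = 52 − 5 = 47°C

47°C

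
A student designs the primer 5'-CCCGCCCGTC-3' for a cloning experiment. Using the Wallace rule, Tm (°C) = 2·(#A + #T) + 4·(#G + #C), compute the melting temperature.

38°C

Scanning the sequence gives A=0, C=7, G=2, T=1.
So N_AT = 1 and N_GC = 9.
Tm = 2(1) + 4(9) = 2 + 36 = 38°C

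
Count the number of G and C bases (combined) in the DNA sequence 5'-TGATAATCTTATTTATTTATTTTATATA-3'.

Base counts: A=9, C=1, G=1, T=17
Total G or C: 1 + 1 = 2

2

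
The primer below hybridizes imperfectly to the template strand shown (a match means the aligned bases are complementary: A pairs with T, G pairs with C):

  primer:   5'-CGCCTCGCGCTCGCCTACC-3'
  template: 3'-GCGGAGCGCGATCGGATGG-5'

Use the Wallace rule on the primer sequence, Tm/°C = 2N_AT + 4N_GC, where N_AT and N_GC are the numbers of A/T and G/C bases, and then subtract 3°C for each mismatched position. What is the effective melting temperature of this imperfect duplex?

Primer base counts: A=1, T=3, G=4, C=11 → A+T=4, G+C=15
Perfect-match Tm = 2(4) + 4(15) = 8 + 60 = 68°C
Mismatches (positions where the bases are not complementary): 1 (at position 12)
Effective Tm = 68 − 1×3 = 68 − 3 = 65°C

65°C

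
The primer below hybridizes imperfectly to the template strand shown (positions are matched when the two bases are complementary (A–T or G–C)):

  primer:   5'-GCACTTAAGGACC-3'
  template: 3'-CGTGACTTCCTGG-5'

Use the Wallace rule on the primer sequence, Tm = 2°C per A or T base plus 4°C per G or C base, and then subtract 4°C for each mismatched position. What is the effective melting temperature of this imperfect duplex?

Primer base counts: A=4, T=2, G=3, C=4 → A+T=6, G+C=7
Perfect-match Tm = 2(6) + 4(7) = 12 + 28 = 40°C
Mismatches (positions where the bases are not complementary): 1 (at position 6)
Effective Tm = 40 − 1×4 = 40 − 4 = 36°C

36°C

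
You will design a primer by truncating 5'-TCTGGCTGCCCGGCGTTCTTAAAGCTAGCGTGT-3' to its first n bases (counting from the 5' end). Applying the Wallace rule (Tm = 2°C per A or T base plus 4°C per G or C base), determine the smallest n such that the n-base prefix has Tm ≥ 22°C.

First 6 bases: TCTGGC → Tm = 20°C (< 22°C)
First 7 bases: TCTGGCT → Tm = 22°C (≥ 22°C)
Each additional base adds 2°C (A/T) or 4°C (G/C), so Tm is non-decreasing in n; n = 7 is the first length to reach 22°C.

n = 7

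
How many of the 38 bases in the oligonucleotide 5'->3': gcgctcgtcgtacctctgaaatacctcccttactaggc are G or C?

Counting bases: A=7, G=7, C=14, T=10
Total G or C: 7 + 14 = 21

21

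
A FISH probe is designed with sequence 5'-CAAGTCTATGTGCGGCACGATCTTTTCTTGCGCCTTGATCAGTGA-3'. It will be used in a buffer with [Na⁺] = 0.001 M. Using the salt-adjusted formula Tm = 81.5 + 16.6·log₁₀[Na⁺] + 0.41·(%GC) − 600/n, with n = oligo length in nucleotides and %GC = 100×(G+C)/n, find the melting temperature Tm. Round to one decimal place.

Length n = 45. Base counts: G=11, T=15, A=8, C=11
G+C = 22, so %GC = 22/45 × 100 = 48.889%
Salt term: 16.6 × (-3) = -49.8
GC term: 0.41 × 48.889 = 20.044; length term: −600/45 = −13.333
Tm = 81.5 + (-49.8) + 20.044 − 13.333 = 38.411 → 38.4°C

38.4°C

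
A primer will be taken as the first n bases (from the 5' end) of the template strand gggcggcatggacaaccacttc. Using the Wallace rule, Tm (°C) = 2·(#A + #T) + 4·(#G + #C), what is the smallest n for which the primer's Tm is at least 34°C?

n = 10

First 9 bases: GGGCGGCAT → Tm = 32°C (< 34°C)
First 10 bases: GGGCGGCATG → Tm = 36°C (≥ 34°C)
Since every base adds ≥2°C, Tm only increases with n, so the threshold is first crossed at n = 10.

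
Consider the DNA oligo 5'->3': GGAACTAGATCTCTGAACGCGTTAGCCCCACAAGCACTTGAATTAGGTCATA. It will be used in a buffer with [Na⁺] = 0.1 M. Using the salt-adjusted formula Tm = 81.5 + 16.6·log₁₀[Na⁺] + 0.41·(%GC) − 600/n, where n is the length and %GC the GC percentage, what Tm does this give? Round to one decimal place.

72.3°C

Length n = 52. C=13, A=16, T=12, G=11
G+C = 24, so %GC = 24/52 × 100 = 46.154%
Salt term: 16.6 × (-1) = -16.6
GC term: 0.41 × 46.154 = 18.923; length term: −600/52 = −11.538
Tm = 81.5 + (-16.6) + 18.923 − 11.538 = 72.285 → 72.3°C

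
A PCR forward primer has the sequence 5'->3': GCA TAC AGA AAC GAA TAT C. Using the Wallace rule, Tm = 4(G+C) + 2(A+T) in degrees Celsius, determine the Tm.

52°C

Base counts: C=4, A=9, T=3, G=3
So N_AT = 12 and N_GC = 7.
Tm = 2(12) + 4(7) = 24 + 28 = 52°C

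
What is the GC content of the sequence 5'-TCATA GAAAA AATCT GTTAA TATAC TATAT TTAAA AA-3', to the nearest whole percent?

14%

Scanning the sequence gives G=2, C=3, A=19, T=13.
G+C = 2 + 3 = 5 out of 37 bases
%GC = 5/37 × 100 = 13.51% ≈ 14%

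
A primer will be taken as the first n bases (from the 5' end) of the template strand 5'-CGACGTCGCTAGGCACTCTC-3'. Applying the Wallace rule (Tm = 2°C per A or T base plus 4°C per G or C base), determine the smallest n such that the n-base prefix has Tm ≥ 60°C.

First 17 bases: CGACGTCGCTAGGCACT → Tm = 56°C (< 60°C)
First 18 bases: CGACGTCGCTAGGCACTC → Tm = 60°C (≥ 60°C)
Since every base adds ≥2°C, Tm only increases with n, so the threshold is first crossed at n = 18.

n = 18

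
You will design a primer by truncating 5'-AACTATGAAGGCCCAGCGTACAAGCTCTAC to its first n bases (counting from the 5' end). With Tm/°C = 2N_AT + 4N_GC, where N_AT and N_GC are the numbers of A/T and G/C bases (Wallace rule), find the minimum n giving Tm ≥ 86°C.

n = 29

First 28 bases: AACTATGAAGGCCCAGCGTACAAGCTCT → Tm = 84°C (< 86°C)
First 29 bases: AACTATGAAGGCCCAGCGTACAAGCTCTA → Tm = 86°C (≥ 86°C)
Each additional base adds 2°C (A/T) or 4°C (G/C), so Tm is non-decreasing in n; n = 29 is the first length to reach 86°C.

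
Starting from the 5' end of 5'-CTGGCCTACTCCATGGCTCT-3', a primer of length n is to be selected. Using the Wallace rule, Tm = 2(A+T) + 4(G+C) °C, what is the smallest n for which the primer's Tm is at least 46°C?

n = 15

First 14 bases: CTGGCCTACTCCAT → Tm = 44°C (< 46°C)
First 15 bases: CTGGCCTACTCCATG → Tm = 48°C (≥ 46°C)
Since every base adds ≥2°C, Tm only increases with n, so the threshold is first crossed at n = 15.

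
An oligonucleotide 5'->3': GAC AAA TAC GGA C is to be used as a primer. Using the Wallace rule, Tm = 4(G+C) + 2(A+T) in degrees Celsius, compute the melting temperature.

38°C

Counting bases: A=6, G=3, C=3, T=1
A+T = 7, G+C = 6
Tm = 2(7) + 4(6) = 14 + 24 = 38°C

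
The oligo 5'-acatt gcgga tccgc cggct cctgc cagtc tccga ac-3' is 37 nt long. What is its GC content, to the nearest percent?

65%

G=9, A=6, C=15, T=7
G+C = 9 + 15 = 24 out of 37 bases
%GC = 24/37 × 100 = 64.86% ≈ 65%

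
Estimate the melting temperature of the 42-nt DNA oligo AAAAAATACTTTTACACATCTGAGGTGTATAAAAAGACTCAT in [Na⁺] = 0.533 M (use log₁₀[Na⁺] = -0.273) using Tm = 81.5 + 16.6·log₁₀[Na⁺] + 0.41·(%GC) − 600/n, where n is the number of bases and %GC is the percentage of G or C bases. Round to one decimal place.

Length n = 42. Base counts: A=19, C=6, T=12, G=5
G+C = 11, so %GC = 11/42 × 100 = 26.19%
Salt term: 16.6 × (-0.273) = -4.532
GC term: 0.41 × 26.19 = 10.738; length term: −600/42 = −14.286
Tm = 81.5 + (-4.532) + 10.738 − 14.286 = 73.42 → 73.4°C

73.4°C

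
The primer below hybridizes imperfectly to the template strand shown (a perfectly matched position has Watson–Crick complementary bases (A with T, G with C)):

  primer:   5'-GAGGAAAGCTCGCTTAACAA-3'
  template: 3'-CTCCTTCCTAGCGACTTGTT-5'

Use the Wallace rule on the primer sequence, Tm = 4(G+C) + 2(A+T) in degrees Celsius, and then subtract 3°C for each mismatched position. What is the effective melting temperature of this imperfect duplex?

49°C

Primer base counts: A=8, T=3, G=5, C=4 → A+T=11, G+C=9
Perfect-match Tm = 2(11) + 4(9) = 22 + 36 = 58°C
Mismatches (positions where the bases are not complementary): 3 (at positions 7, 9, 15)
Effective Tm = 58 − 3×3 = 58 − 9 = 49°C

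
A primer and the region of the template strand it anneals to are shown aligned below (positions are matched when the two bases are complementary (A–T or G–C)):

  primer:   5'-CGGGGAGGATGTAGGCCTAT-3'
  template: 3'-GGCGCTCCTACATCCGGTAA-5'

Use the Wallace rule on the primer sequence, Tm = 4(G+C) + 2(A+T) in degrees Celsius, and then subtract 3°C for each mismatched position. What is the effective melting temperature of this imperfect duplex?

Primer base counts: A=4, T=4, G=9, C=3 → A+T=8, G+C=12
Perfect-match Tm = 2(8) + 4(12) = 16 + 48 = 64°C
Mismatches (positions where the bases are not complementary): 4 (at positions 2, 4, 18, 19)
Effective Tm = 64 − 4×3 = 64 − 12 = 52°C

52°C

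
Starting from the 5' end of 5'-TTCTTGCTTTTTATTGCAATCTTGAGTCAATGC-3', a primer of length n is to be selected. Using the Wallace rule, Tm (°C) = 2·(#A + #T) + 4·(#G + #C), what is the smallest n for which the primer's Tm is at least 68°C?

First 25 bases: TTCTTGCTTTTTATTGCAATCTTGA → Tm = 64°C (< 68°C)
First 26 bases: TTCTTGCTTTTTATTGCAATCTTGAG → Tm = 68°C (≥ 68°C)
Each additional base adds 2°C (A/T) or 4°C (G/C), so Tm is non-decreasing in n; n = 26 is the first length to reach 68°C.

n = 26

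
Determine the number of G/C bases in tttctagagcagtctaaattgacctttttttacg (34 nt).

11

Counting bases: T=15, C=6, G=5, A=8
Total G or C: 5 + 6 = 11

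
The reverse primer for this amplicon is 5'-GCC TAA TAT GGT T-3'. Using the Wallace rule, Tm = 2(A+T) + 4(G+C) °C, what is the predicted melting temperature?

Counting bases: A=3, T=5, G=3, C=2
So N_AT = 8 and N_GC = 5.
Tm = 4·5 + 2·8 = 20 + 16 = 36°C

36°C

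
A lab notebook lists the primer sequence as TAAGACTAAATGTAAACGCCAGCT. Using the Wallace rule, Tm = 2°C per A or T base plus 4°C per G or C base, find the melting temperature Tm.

66°C

Scanning the sequence gives A=10, T=5, C=5, G=4.
AT pairs contribute 15, GC pairs contribute 9.
Tm = 2(15) + 4(9) = 30 + 36 = 66°C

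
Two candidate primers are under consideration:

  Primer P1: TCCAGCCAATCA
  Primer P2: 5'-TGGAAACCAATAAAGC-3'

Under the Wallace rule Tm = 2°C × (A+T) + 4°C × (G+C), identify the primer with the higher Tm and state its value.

Primer P2, 44°C

Primer P1: A+T=6, G+C=6 → Tm = 2(6)+4(6) = 36°C
Primer P2: A+T=10, G+C=6 → Tm = 2(10)+4(6) = 44°C
36°C vs 44°C → primer P2 is higher.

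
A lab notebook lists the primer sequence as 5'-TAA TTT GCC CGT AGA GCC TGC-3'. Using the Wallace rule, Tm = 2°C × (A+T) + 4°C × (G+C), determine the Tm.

64°C

C=6, T=6, A=4, G=5
A+T = 10, G+C = 11
Tm = 2(10) + 4(11) = 20 + 44 = 64°C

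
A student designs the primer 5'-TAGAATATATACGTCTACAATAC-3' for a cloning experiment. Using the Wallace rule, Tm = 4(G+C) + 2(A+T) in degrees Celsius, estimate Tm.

58°C

Counting bases: C=4, T=7, A=10, G=2
AT pairs contribute 17, GC pairs contribute 6.
Tm = 2×17 + 4×6 = 58°C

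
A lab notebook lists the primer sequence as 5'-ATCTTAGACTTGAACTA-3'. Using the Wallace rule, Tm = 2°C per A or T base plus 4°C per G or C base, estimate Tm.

44°C

Base counts: G=2, T=6, A=6, C=3
A+T = 12, G+C = 5
Tm = 2×12 + 4×5 = 44°C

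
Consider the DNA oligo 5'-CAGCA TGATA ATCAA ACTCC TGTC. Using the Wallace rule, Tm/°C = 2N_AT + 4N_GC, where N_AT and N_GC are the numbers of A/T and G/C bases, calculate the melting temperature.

A=8, G=3, C=7, T=6
So N_AT = 14 and N_GC = 10.
Tm = 4·10 + 2·14 = 40 + 28 = 68°C

68°C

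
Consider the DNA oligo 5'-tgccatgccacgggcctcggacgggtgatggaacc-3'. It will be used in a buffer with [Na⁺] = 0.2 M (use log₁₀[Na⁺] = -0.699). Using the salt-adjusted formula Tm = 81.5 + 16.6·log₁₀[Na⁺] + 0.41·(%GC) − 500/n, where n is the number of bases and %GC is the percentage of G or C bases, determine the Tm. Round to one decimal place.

Length n = 35. Scanning the sequence gives T=5, G=13, C=11, A=6.
G+C = 24, so %GC = 24/35 × 100 = 68.571%
Salt term: 16.6 × (-0.699) = -11.603
GC term: 0.41 × 68.571 = 28.114; length term: −500/35 = −14.286
Tm = 81.5 + (-11.603) + 28.114 − 14.286 = 83.725 → 83.7°C

83.7°C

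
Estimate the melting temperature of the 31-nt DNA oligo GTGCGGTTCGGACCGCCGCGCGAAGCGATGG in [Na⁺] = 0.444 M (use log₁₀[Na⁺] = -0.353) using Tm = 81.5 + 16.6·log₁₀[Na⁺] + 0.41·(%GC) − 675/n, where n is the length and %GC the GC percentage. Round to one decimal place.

84.3°C

Length n = 31. Scanning the sequence gives T=4, C=9, A=4, G=14.
G+C = 23, so %GC = 23/31 × 100 = 74.194%
Salt term: 16.6 × (-0.353) = -5.86
GC term: 0.41 × 74.194 = 30.42; length term: −675/31 = −21.774
Tm = 81.5 + (-5.86) + 30.42 − 21.774 = 84.286 → 84.3°C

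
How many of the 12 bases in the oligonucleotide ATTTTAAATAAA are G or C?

0

Counting bases: A=7, T=5, C=0, G=0
G+C = 0 + 0 = 0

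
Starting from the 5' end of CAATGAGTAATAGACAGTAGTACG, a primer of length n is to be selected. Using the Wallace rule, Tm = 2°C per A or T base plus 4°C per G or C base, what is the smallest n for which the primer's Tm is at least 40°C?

n = 15

First 14 bases: CAATGAGTAATAGA → Tm = 36°C (< 40°C)
First 15 bases: CAATGAGTAATAGAC → Tm = 40°C (≥ 40°C)
Since every base adds ≥2°C, Tm only increases with n, so the threshold is first crossed at n = 15.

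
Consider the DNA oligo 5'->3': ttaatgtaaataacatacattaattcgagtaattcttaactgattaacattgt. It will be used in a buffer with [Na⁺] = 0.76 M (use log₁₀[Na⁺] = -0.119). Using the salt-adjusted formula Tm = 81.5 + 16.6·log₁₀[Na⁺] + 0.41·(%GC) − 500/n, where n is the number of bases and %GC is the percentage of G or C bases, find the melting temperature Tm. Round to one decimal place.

78.6°C

Length n = 53. T=21, C=6, G=5, A=21
G+C = 11, so %GC = 11/53 × 100 = 20.755%
Salt term: 16.6 × (-0.119) = -1.975
GC term: 0.41 × 20.755 = 8.51; length term: −500/53 = −9.434
Tm = 81.5 + (-1.975) + 8.51 − 9.434 = 78.601 → 78.6°C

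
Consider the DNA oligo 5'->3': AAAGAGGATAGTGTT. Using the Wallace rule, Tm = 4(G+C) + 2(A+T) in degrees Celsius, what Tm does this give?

Counting bases: C=0, A=6, G=5, T=4
A+T = 10, G+C = 5
Tm = 2(10) + 4(5) = 20 + 20 = 40°C

40°C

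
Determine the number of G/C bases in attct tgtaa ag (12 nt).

3

Scanning the sequence gives C=1, G=2, T=5, A=4.
Total G or C: 2 + 1 = 3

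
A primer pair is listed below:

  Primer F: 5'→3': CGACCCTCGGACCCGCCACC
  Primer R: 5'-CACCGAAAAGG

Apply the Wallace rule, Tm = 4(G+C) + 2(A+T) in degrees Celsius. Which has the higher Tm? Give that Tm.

Primer F: A+T=4, G+C=16 → Tm = 2(4)+4(16) = 72°C
Primer R: A+T=5, G+C=6 → Tm = 2(5)+4(6) = 34°C
72°C vs 34°C → primer F is higher.

Primer F, 72°C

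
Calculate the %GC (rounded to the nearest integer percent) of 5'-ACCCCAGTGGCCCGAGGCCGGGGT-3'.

79%

Base counts: A=3, T=2, C=9, G=10
G+C = 10 + 9 = 19 out of 24 bases
%GC = 19/24 × 100 = 79.17% ≈ 79%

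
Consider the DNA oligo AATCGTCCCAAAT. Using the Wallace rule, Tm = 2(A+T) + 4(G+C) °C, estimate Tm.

Counting bases: G=1, T=3, A=5, C=4
A+T = 8, G+C = 5
Tm = 4·5 + 2·8 = 20 + 16 = 36°C

36°C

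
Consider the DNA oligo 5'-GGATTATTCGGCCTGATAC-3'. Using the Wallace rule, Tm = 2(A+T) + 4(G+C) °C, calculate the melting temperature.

Scanning the sequence gives C=4, G=5, T=6, A=4.
AT pairs contribute 10, GC pairs contribute 9.
Tm = 2×10 + 4×9 = 56°C

56°C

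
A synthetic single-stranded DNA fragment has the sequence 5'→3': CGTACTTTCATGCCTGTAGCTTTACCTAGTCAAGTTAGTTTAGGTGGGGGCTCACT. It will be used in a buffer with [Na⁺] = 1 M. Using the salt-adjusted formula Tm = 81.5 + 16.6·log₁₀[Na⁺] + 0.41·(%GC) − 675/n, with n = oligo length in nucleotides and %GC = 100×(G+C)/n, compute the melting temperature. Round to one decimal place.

Length n = 56. Scanning the sequence gives C=12, A=10, G=14, T=20.
G+C = 26, so %GC = 26/56 × 100 = 46.429%
Salt term: 16.6 × (0) = 0
GC term: 0.41 × 46.429 = 19.036; length term: −675/56 = −12.054
Tm = 81.5 + (0) + 19.036 − 12.054 = 88.482 → 88.5°C

88.5°C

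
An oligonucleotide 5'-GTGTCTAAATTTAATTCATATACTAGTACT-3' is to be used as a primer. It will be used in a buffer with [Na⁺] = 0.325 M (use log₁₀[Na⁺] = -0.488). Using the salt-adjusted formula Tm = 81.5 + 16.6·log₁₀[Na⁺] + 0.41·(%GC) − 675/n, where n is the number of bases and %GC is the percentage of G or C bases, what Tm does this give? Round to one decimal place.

Length n = 30. Counting bases: A=10, T=13, G=3, C=4
G+C = 7, so %GC = 7/30 × 100 = 23.333%
Salt term: 16.6 × (-0.488) = -8.101
GC term: 0.41 × 23.333 = 9.567; length term: −675/30 = −22.5
Tm = 81.5 + (-8.101) + 9.567 − 22.5 = 60.466 → 60.5°C

60.5°C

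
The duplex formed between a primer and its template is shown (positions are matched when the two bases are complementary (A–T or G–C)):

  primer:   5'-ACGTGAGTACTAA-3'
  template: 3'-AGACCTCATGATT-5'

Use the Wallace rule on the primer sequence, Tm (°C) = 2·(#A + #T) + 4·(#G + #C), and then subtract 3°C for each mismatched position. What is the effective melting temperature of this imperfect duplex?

27°C

Primer base counts: A=5, T=3, G=3, C=2 → A+T=8, G+C=5
Perfect-match Tm = 2(8) + 4(5) = 16 + 20 = 36°C
Mismatches (positions where the bases are not complementary): 3 (at positions 1, 3, 4)
Effective Tm = 36 − 3×3 = 36 − 9 = 27°C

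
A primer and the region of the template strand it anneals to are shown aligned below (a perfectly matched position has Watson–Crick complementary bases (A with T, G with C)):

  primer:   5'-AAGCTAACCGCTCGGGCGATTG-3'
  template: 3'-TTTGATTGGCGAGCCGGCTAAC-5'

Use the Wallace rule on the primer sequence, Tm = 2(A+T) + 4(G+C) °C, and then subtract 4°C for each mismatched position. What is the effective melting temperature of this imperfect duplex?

62°C

Primer base counts: A=5, T=4, G=7, C=6 → A+T=9, G+C=13
Perfect-match Tm = 2(9) + 4(13) = 18 + 52 = 70°C
Mismatches (positions where the bases are not complementary): 2 (at positions 3, 16)
Effective Tm = 70 − 2×4 = 70 − 8 = 62°C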